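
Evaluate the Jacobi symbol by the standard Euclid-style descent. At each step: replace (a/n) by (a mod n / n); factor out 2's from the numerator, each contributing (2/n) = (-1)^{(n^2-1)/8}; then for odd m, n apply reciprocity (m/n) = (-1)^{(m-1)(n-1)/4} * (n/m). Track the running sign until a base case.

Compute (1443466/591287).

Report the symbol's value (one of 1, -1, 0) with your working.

1

(1443466/591287): 1443466 mod 591287 = 260892, so (1443466/591287) = (260892/591287)
factor out 2^2: 260892 = 2^2·65223; with 591287 mod 8 = 7, (2/591287) = +1; sign now +1; continue with (65223/591287)
flip (65223/591287) -> (591287/65223): both odd, 65223 mod 4 = 3, 591287 mod 4 = 3, so the flip contributes -1; sign now -1
(591287/65223): 591287 mod 65223 = 4280, so (591287/65223) = (4280/65223)
factor out 2^3: 4280 = 2^3·535; with 65223 mod 8 = 7, (2/65223) = +1; sign now -1; continue with (535/65223)
flip (535/65223) -> (65223/535): both odd, 535 mod 4 = 3, 65223 mod 4 = 3, so the flip contributes -1; sign now +1
(65223/535): 65223 mod 535 = 488, so (65223/535) = (488/535)
factor out 2^3: 488 = 2^3·61; with 535 mod 8 = 7, (2/535) = +1; sign now +1; continue with (61/535)
flip (61/535) -> (535/61): both odd, 61 mod 4 = 1, 535 mod 4 = 3, so the flip contributes +1; sign now +1
(535/61): 535 mod 61 = 47, so (535/61) = (47/61)
flip (47/61) -> (61/47): both odd, 47 mod 4 = 3, 61 mod 4 = 1, so the flip contributes +1; sign now +1
(61/47): 61 mod 47 = 14, so (61/47) = (14/47)
factor out 2^1: 14 = 2^1·7; with 47 mod 8 = 7, (2/47) = +1; sign now +1; continue with (7/47)
flip (7/47) -> (47/7): both odd, 7 mod 4 = 3, 47 mod 4 = 3, so the flip contributes -1; sign now -1
(47/7): 47 mod 7 = 5, so (47/7) = (5/7)
flip (5/7) -> (7/5): both odd, 5 mod 4 = 1, 7 mod 4 = 3, so the flip contributes +1; sign now -1
(7/5): 7 mod 5 = 2, so (7/5) = (2/5)
factor out 2^1: 2 = 2^1·1; with 5 mod 8 = 5, (2/5) = -1; sign now +1; continue with (1/5)
reached (1/5) = 1, so the symbol is +1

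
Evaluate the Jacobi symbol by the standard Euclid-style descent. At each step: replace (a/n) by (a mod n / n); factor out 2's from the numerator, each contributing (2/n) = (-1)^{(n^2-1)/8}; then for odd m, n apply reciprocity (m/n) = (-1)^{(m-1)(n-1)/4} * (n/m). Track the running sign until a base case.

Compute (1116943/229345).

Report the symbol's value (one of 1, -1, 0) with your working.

(1116943/229345): 1116943 mod 229345 = 199563, so (1116943/229345) = (199563/229345)
flip (199563/229345) -> (229345/199563): both odd, 199563 mod 4 = 3, 229345 mod 4 = 1, so the flip contributes +1; sign now +1
(229345/199563): 229345 mod 199563 = 29782, so (229345/199563) = (29782/199563)
factor out 2^1: 29782 = 2^1·14891; with 199563 mod 8 = 3, (2/199563) = -1; sign now -1; continue with (14891/199563)
flip (14891/199563) -> (199563/14891): both odd, 14891 mod 4 = 3, 199563 mod 4 = 3, so the flip contributes -1; sign now +1
(199563/14891): 199563 mod 14891 = 5980, so (199563/14891) = (5980/14891)
factor out 2^2: 5980 = 2^2·1495; with 14891 mod 8 = 3, (2/14891) = -1; sign now +1; continue with (1495/14891)
flip (1495/14891) -> (14891/1495): both odd, 1495 mod 4 = 3, 14891 mod 4 = 3, so the flip contributes -1; sign now -1
(14891/1495): 14891 mod 1495 = 1436, so (14891/1495) = (1436/1495)
factor out 2^2: 1436 = 2^2·359; with 1495 mod 8 = 7, (2/1495) = +1; sign now -1; continue with (359/1495)
flip (359/1495) -> (1495/359): both odd, 359 mod 4 = 3, 1495 mod 4 = 3, so the flip contributes -1; sign now +1
(1495/359): 1495 mod 359 = 59, so (1495/359) = (59/359)
flip (59/359) -> (359/59): both odd, 59 mod 4 = 3, 359 mod 4 = 3, so the flip contributes -1; sign now -1
(359/59): 359 mod 59 = 5, so (359/59) = (5/59)
flip (5/59) -> (59/5): both odd, 5 mod 4 = 1, 59 mod 4 = 3, so the flip contributes +1; sign now -1
(59/5): 59 mod 5 = 4, so (59/5) = (4/5)
factor out 2^2: 4 = 2^2·1; with 5 mod 8 = 5, (2/5) = -1; sign now -1; continue with (1/5)
reached (1/5) = 1, so the symbol is -1

-1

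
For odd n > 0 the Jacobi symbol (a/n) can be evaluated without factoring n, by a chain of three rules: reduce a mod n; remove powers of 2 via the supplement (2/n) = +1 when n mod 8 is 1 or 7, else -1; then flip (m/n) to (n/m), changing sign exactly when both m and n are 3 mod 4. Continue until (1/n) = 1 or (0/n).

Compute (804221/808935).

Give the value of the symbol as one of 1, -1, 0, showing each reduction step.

reciprocity: (804221/808935) = +1·(808935/804221) since 804221 mod 4 = 1, 808935 mod 4 = 3; sign now +1
(808935/804221) = (4714/804221)   [reduce mod 804221]
4714 = 2^1·2357; (2/804221) = -1 since 804221 mod 8 = 5, so (4714/804221) = (-1)^1·(2357/804221); sign now -1
reciprocity: (2357/804221) = +1·(804221/2357) since 2357 mod 4 = 1, 804221 mod 4 = 1; sign now -1
(804221/2357) = (484/2357)   [reduce mod 2357]
484 = 2^2·121; (2/2357) = -1 since 2357 mod 8 = 5, so (484/2357) = (-1)^2·(121/2357); sign now -1
reciprocity: (121/2357) = +1·(2357/121) since 121 mod 4 = 1, 2357 mod 4 = 1; sign now -1
(2357/121) = (58/121)   [reduce mod 121]
58 = 2^1·29; (2/121) = +1 since 121 mod 8 = 1, so (58/121) = (+1)^1·(29/121); sign now -1
reciprocity: (29/121) = +1·(121/29) since 29 mod 4 = 1, 121 mod 4 = 1; sign now -1
(121/29) = (5/29)   [reduce mod 29]
reciprocity: (5/29) = +1·(29/5) since 5 mod 4 = 1, 29 mod 4 = 1; sign now -1
(29/5) = (4/5)   [reduce mod 5]
4 = 2^2·1; (2/5) = -1 since 5 mod 8 = 5, so (4/5) = (-1)^2·(1/5); sign now -1
(1/5) = 1; final value = sign = -1

-1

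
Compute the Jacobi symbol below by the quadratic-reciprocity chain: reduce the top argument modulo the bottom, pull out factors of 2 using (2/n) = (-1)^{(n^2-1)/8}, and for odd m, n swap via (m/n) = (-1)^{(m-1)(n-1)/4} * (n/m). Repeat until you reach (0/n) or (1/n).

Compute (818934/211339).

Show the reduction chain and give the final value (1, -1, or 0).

-1

(818934/211339): 818934 mod 211339 = 184917, so (818934/211339) = (184917/211339)
flip (184917/211339) -> (211339/184917): both odd, 184917 mod 4 = 1, 211339 mod 4 = 3, so the flip contributes +1; sign now +1
(211339/184917): 211339 mod 184917 = 26422, so (211339/184917) = (26422/184917)
factor out 2^1: 26422 = 2^1·13211; with 184917 mod 8 = 5, (2/184917) = -1; sign now -1; continue with (13211/184917)
flip (13211/184917) -> (184917/13211): both odd, 13211 mod 4 = 3, 184917 mod 4 = 1, so the flip contributes +1; sign now -1
(184917/13211): 184917 mod 13211 = 13174, so (184917/13211) = (13174/13211)
factor out 2^1: 13174 = 2^1·6587; with 13211 mod 8 = 3, (2/13211) = -1; sign now +1; continue with (6587/13211)
flip (6587/13211) -> (13211/6587): both odd, 6587 mod 4 = 3, 13211 mod 4 = 3, so the flip contributes -1; sign now -1
(13211/6587): 13211 mod 6587 = 37, so (13211/6587) = (37/6587)
flip (37/6587) -> (6587/37): both odd, 37 mod 4 = 1, 6587 mod 4 = 3, so the flip contributes +1; sign now -1
(6587/37): 6587 mod 37 = 1, so (6587/37) = (1/37)
reached (1/37) = 1, so the symbol is -1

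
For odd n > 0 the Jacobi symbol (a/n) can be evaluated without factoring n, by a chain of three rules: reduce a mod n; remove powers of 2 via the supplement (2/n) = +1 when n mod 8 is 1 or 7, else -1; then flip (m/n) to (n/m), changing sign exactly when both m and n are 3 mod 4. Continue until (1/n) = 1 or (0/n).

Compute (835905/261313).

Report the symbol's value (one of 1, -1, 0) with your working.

1

(835905/261313) = (51966/261313)   [reduce mod 261313]
51966 = 2^1·25983; (2/261313) = +1 since 261313 mod 8 = 1, so (51966/261313) = (+1)^1·(25983/261313); sign now +1
reciprocity: (25983/261313) = +1·(261313/25983) since 25983 mod 4 = 3, 261313 mod 4 = 1; sign now +1
(261313/25983) = (1483/25983)   [reduce mod 25983]
reciprocity: (1483/25983) = -1·(25983/1483) since 1483 mod 4 = 3, 25983 mod 4 = 3; sign now -1
(25983/1483) = (772/1483)   [reduce mod 1483]
772 = 2^2·193; (2/1483) = -1 since 1483 mod 8 = 3, so (772/1483) = (-1)^2·(193/1483); sign now -1
reciprocity: (193/1483) = +1·(1483/193) since 193 mod 4 = 1, 1483 mod 4 = 3; sign now -1
(1483/193) = (132/193)   [reduce mod 193]
132 = 2^2·33; (2/193) = +1 since 193 mod 8 = 1, so (132/193) = (+1)^2·(33/193); sign now -1
reciprocity: (33/193) = +1·(193/33) since 33 mod 4 = 1, 193 mod 4 = 1; sign now -1
(193/33) = (28/33)   [reduce mod 33]
28 = 2^2·7; (2/33) = +1 since 33 mod 8 = 1, so (28/33) = (+1)^2·(7/33); sign now -1
reciprocity: (7/33) = +1·(33/7) since 7 mod 4 = 3, 33 mod 4 = 1; sign now -1
(33/7) = (5/7)   [reduce mod 7]
reciprocity: (5/7) = +1·(7/5) since 5 mod 4 = 1, 7 mod 4 = 3; sign now -1
(7/5) = (2/5)   [reduce mod 5]
2 = 2^1·1; (2/5) = -1 since 5 mod 8 = 5, so (2/5) = (-1)^1·(1/5); sign now +1
(1/5) = 1; final value = sign = +1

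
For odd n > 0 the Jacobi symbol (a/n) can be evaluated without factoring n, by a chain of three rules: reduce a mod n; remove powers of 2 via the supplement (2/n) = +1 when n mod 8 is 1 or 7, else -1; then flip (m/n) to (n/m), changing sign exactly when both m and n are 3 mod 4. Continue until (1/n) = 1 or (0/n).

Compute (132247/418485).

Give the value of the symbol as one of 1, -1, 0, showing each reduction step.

reciprocity: (132247/418485) = +1·(418485/132247) since 132247 mod 4 = 3, 418485 mod 4 = 1; sign now +1
(418485/132247) = (21744/132247)   [reduce mod 132247]
21744 = 2^4·1359; (2/132247) = +1 since 132247 mod 8 = 7, so (21744/132247) = (+1)^4·(1359/132247); sign now +1
reciprocity: (1359/132247) = -1·(132247/1359) since 1359 mod 4 = 3, 132247 mod 4 = 3; sign now -1
(132247/1359) = (424/1359)   [reduce mod 1359]
424 = 2^3·53; (2/1359) = +1 since 1359 mod 8 = 7, so (424/1359) = (+1)^3·(53/1359); sign now -1
reciprocity: (53/1359) = +1·(1359/53) since 53 mod 4 = 1, 1359 mod 4 = 3; sign now -1
(1359/53) = (34/53)   [reduce mod 53]
34 = 2^1·17; (2/53) = -1 since 53 mod 8 = 5, so (34/53) = (-1)^1·(17/53); sign now +1
reciprocity: (17/53) = +1·(53/17) since 17 mod 4 = 1, 53 mod 4 = 1; sign now +1
(53/17) = (2/17)   [reduce mod 17]
2 = 2^1·1; (2/17) = +1 since 17 mod 8 = 1, so (2/17) = (+1)^1·(1/17); sign now +1
(1/17) = 1; final value = sign = +1

1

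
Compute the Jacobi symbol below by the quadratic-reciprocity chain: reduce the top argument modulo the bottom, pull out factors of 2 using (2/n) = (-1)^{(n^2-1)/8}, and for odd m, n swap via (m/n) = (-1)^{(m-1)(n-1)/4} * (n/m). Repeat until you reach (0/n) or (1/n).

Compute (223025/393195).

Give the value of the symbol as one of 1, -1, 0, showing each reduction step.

reciprocity: (223025/393195) = +1·(393195/223025) since 223025 mod 4 = 1, 393195 mod 4 = 3; sign now +1
(393195/223025) = (170170/223025)   [reduce mod 223025]
170170 = 2^1·85085; (2/223025) = +1 since 223025 mod 8 = 1, so (170170/223025) = (+1)^1·(85085/223025); sign now +1
reciprocity: (85085/223025) = +1·(223025/85085) since 85085 mod 4 = 1, 223025 mod 4 = 1; sign now +1
(223025/85085) = (52855/85085)   [reduce mod 85085]
reciprocity: (52855/85085) = +1·(85085/52855) since 52855 mod 4 = 3, 85085 mod 4 = 1; sign now +1
(85085/52855) = (32230/52855)   [reduce mod 52855]
32230 = 2^1·16115; (2/52855) = +1 since 52855 mod 8 = 7, so (32230/52855) = (+1)^1·(16115/52855); sign now +1
reciprocity: (16115/52855) = -1·(52855/16115) since 16115 mod 4 = 3, 52855 mod 4 = 3; sign now -1
(52855/16115) = (4510/16115)   [reduce mod 16115]
4510 = 2^1·2255; (2/16115) = -1 since 16115 mod 8 = 3, so (4510/16115) = (-1)^1·(2255/16115); sign now +1
reciprocity: (2255/16115) = -1·(16115/2255) since 2255 mod 4 = 3, 16115 mod 4 = 3; sign now -1
(16115/2255) = (330/2255)   [reduce mod 2255]
330 = 2^1·165; (2/2255) = +1 since 2255 mod 8 = 7, so (330/2255) = (+1)^1·(165/2255); sign now -1
reciprocity: (165/2255) = +1·(2255/165) since 165 mod 4 = 1, 2255 mod 4 = 3; sign now -1
(2255/165) = (110/165)   [reduce mod 165]
110 = 2^1·55; (2/165) = -1 since 165 mod 8 = 5, so (110/165) = (-1)^1·(55/165); sign now +1
reciprocity: (55/165) = +1·(165/55) since 55 mod 4 = 3, 165 mod 4 = 1; sign now +1
(165/55) = (0/55)   [reduce mod 55]
(0/55) = 0   [gcd(a, n) > 1]; final value = 0

0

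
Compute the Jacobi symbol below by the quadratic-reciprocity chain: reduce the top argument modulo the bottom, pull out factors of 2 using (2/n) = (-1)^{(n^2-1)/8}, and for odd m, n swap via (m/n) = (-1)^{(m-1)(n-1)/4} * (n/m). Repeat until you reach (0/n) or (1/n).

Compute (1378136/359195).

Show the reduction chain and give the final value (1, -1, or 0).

(1378136/359195): 1378136 mod 359195 = 300551, so (1378136/359195) = (300551/359195)
flip (300551/359195) -> (359195/300551): both odd, 300551 mod 4 = 3, 359195 mod 4 = 3, so the flip contributes -1; sign now -1
(359195/300551): 359195 mod 300551 = 58644, so (359195/300551) = (58644/300551)
factor out 2^2: 58644 = 2^2·14661; with 300551 mod 8 = 7, (2/300551) = +1; sign now -1; continue with (14661/300551)
flip (14661/300551) -> (300551/14661): both odd, 14661 mod 4 = 1, 300551 mod 4 = 3, so the flip contributes +1; sign now -1
(300551/14661): 300551 mod 14661 = 7331, so (300551/14661) = (7331/14661)
flip (7331/14661) -> (14661/7331): both odd, 7331 mod 4 = 3, 14661 mod 4 = 1, so the flip contributes +1; sign now -1
(14661/7331): 14661 mod 7331 = 7330, so (14661/7331) = (7330/7331)
factor out 2^1: 7330 = 2^1·3665; with 7331 mod 8 = 3, (2/7331) = -1; sign now +1; continue with (3665/7331)
flip (3665/7331) -> (7331/3665): both odd, 3665 mod 4 = 1, 7331 mod 4 = 3, so the flip contributes +1; sign now +1
(7331/3665): 7331 mod 3665 = 1, so (7331/3665) = (1/3665)
reached (1/3665) = 1, so the symbol is +1

1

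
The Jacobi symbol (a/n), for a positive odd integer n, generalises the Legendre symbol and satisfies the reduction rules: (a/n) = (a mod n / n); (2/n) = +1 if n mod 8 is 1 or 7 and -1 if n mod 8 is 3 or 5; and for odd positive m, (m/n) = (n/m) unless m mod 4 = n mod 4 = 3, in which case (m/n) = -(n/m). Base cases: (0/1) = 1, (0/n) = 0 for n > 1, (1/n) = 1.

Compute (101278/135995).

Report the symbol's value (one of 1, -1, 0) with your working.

1

factor out 2^1: 101278 = 2^1·50639; with 135995 mod 8 = 3, (2/135995) = -1; sign now -1; continue with (50639/135995)
flip (50639/135995) -> (135995/50639): both odd, 50639 mod 4 = 3, 135995 mod 4 = 3, so the flip contributes -1; sign now +1
(135995/50639): 135995 mod 50639 = 34717, so (135995/50639) = (34717/50639)
flip (34717/50639) -> (50639/34717): both odd, 34717 mod 4 = 1, 50639 mod 4 = 3, so the flip contributes +1; sign now +1
(50639/34717): 50639 mod 34717 = 15922, so (50639/34717) = (15922/34717)
factor out 2^1: 15922 = 2^1·7961; with 34717 mod 8 = 5, (2/34717) = -1; sign now -1; continue with (7961/34717)
flip (7961/34717) -> (34717/7961): both odd, 7961 mod 4 = 1, 34717 mod 4 = 1, so the flip contributes +1; sign now -1
(34717/7961): 34717 mod 7961 = 2873, so (34717/7961) = (2873/7961)
flip (2873/7961) -> (7961/2873): both odd, 2873 mod 4 = 1, 7961 mod 4 = 1, so the flip contributes +1; sign now -1
(7961/2873): 7961 mod 2873 = 2215, so (7961/2873) = (2215/2873)
flip (2215/2873) -> (2873/2215): both odd, 2215 mod 4 = 3, 2873 mod 4 = 1, so the flip contributes +1; sign now -1
(2873/2215): 2873 mod 2215 = 658, so (2873/2215) = (658/2215)
factor out 2^1: 658 = 2^1·329; with 2215 mod 8 = 7, (2/2215) = +1; sign now -1; continue with (329/2215)
flip (329/2215) -> (2215/329): both odd, 329 mod 4 = 1, 2215 mod 4 = 3, so the flip contributes +1; sign now -1
(2215/329): 2215 mod 329 = 241, so (2215/329) = (241/329)
flip (241/329) -> (329/241): both odd, 241 mod 4 = 1, 329 mod 4 = 1, so the flip contributes +1; sign now -1
(329/241): 329 mod 241 = 88, so (329/241) = (88/241)
factor out 2^3: 88 = 2^3·11; with 241 mod 8 = 1, (2/241) = +1; sign now -1; continue with (11/241)
flip (11/241) -> (241/11): both odd, 11 mod 4 = 3, 241 mod 4 = 1, so the flip contributes +1; sign now -1
(241/11): 241 mod 11 = 10, so (241/11) = (10/11)
factor out 2^1: 10 = 2^1·5; with 11 mod 8 = 3, (2/11) = -1; sign now +1; continue with (5/11)
flip (5/11) -> (11/5): both odd, 5 mod 4 = 1, 11 mod 4 = 3, so the flip contributes +1; sign now +1
(11/5): 11 mod 5 = 1, so (11/5) = (1/5)
reached (1/5) = 1, so the symbol is +1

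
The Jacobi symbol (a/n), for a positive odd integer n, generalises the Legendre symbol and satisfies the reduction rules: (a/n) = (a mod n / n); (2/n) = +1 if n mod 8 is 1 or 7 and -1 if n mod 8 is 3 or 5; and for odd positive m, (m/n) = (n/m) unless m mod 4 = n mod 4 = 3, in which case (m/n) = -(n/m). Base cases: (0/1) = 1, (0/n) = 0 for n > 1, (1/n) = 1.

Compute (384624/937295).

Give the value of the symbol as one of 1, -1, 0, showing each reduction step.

1

factor out 2^4: 384624 = 2^4·24039; with 937295 mod 8 = 7, (2/937295) = +1; sign now +1; continue with (24039/937295)
flip (24039/937295) -> (937295/24039): both odd, 24039 mod 4 = 3, 937295 mod 4 = 3, so the flip contributes -1; sign now -1
(937295/24039): 937295 mod 24039 = 23813, so (937295/24039) = (23813/24039)
flip (23813/24039) -> (24039/23813): both odd, 23813 mod 4 = 1, 24039 mod 4 = 3, so the flip contributes +1; sign now -1
(24039/23813): 24039 mod 23813 = 226, so (24039/23813) = (226/23813)
factor out 2^1: 226 = 2^1·113; with 23813 mod 8 = 5, (2/23813) = -1; sign now +1; continue with (113/23813)
flip (113/23813) -> (23813/113): both odd, 113 mod 4 = 1, 23813 mod 4 = 1, so the flip contributes +1; sign now +1
(23813/113): 23813 mod 113 = 83, so (23813/113) = (83/113)
flip (83/113) -> (113/83): both odd, 83 mod 4 = 3, 113 mod 4 = 1, so the flip contributes +1; sign now +1
(113/83): 113 mod 83 = 30, so (113/83) = (30/83)
factor out 2^1: 30 = 2^1·15; with 83 mod 8 = 3, (2/83) = -1; sign now -1; continue with (15/83)
flip (15/83) -> (83/15): both odd, 15 mod 4 = 3, 83 mod 4 = 3, so the flip contributes -1; sign now +1
(83/15): 83 mod 15 = 8, so (83/15) = (8/15)
factor out 2^3: 8 = 2^3·1; with 15 mod 8 = 7, (2/15) = +1; sign now +1; continue with (1/15)
reached (1/15) = 1, so the symbol is +1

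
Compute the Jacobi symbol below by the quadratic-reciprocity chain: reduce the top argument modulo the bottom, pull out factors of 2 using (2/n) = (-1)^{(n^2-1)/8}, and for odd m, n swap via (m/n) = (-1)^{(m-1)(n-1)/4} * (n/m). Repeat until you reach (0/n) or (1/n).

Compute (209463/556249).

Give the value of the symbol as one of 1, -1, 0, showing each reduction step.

-1

flip (209463/556249) -> (556249/209463): both odd, 209463 mod 4 = 3, 556249 mod 4 = 1, so the flip contributes +1; sign now +1
(556249/209463): 556249 mod 209463 = 137323, so (556249/209463) = (137323/209463)
flip (137323/209463) -> (209463/137323): both odd, 137323 mod 4 = 3, 209463 mod 4 = 3, so the flip contributes -1; sign now -1
(209463/137323): 209463 mod 137323 = 72140, so (209463/137323) = (72140/137323)
factor out 2^2: 72140 = 2^2·18035; with 137323 mod 8 = 3, (2/137323) = -1; sign now -1; continue with (18035/137323)
flip (18035/137323) -> (137323/18035): both odd, 18035 mod 4 = 3, 137323 mod 4 = 3, so the flip contributes -1; sign now +1
(137323/18035): 137323 mod 18035 = 11078, so (137323/18035) = (11078/18035)
factor out 2^1: 11078 = 2^1·5539; with 18035 mod 8 = 3, (2/18035) = -1; sign now -1; continue with (5539/18035)
flip (5539/18035) -> (18035/5539): both odd, 5539 mod 4 = 3, 18035 mod 4 = 3, so the flip contributes -1; sign now +1
(18035/5539): 18035 mod 5539 = 1418, so (18035/5539) = (1418/5539)
factor out 2^1: 1418 = 2^1·709; with 5539 mod 8 = 3, (2/5539) = -1; sign now -1; continue with (709/5539)
flip (709/5539) -> (5539/709): both odd, 709 mod 4 = 1, 5539 mod 4 = 3, so the flip contributes +1; sign now -1
(5539/709): 5539 mod 709 = 576, so (5539/709) = (576/709)
factor out 2^6: 576 = 2^6·9; with 709 mod 8 = 5, (2/709) = -1; sign now -1; continue with (9/709)
flip (9/709) -> (709/9): both odd, 9 mod 4 = 1, 709 mod 4 = 1, so the flip contributes +1; sign now -1
(709/9): 709 mod 9 = 7, so (709/9) = (7/9)
flip (7/9) -> (9/7): both odd, 7 mod 4 = 3, 9 mod 4 = 1, so the flip contributes +1; sign now -1
(9/7): 9 mod 7 = 2, so (9/7) = (2/7)
factor out 2^1: 2 = 2^1·1; with 7 mod 8 = 7, (2/7) = +1; sign now -1; continue with (1/7)
reached (1/7) = 1, so the symbol is -1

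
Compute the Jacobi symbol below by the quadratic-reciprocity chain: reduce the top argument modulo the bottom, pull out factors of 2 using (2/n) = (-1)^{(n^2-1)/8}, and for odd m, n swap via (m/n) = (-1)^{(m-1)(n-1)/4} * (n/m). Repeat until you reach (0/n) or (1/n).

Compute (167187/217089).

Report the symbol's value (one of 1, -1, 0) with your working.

0

flip (167187/217089) -> (217089/167187): both odd, 167187 mod 4 = 3, 217089 mod 4 = 1, so the flip contributes +1; sign now +1
(217089/167187): 217089 mod 167187 = 49902, so (217089/167187) = (49902/167187)
factor out 2^1: 49902 = 2^1·24951; with 167187 mod 8 = 3, (2/167187) = -1; sign now -1; continue with (24951/167187)
flip (24951/167187) -> (167187/24951): both odd, 24951 mod 4 = 3, 167187 mod 4 = 3, so the flip contributes -1; sign now +1
(167187/24951): 167187 mod 24951 = 17481, so (167187/24951) = (17481/24951)
flip (17481/24951) -> (24951/17481): both odd, 17481 mod 4 = 1, 24951 mod 4 = 3, so the flip contributes +1; sign now +1
(24951/17481): 24951 mod 17481 = 7470, so (24951/17481) = (7470/17481)
factor out 2^1: 7470 = 2^1·3735; with 17481 mod 8 = 1, (2/17481) = +1; sign now +1; continue with (3735/17481)
flip (3735/17481) -> (17481/3735): both odd, 3735 mod 4 = 3, 17481 mod 4 = 1, so the flip contributes +1; sign now +1
(17481/3735): 17481 mod 3735 = 2541, so (17481/3735) = (2541/3735)
flip (2541/3735) -> (3735/2541): both odd, 2541 mod 4 = 1, 3735 mod 4 = 3, so the flip contributes +1; sign now +1
(3735/2541): 3735 mod 2541 = 1194, so (3735/2541) = (1194/2541)
factor out 2^1: 1194 = 2^1·597; with 2541 mod 8 = 5, (2/2541) = -1; sign now -1; continue with (597/2541)
flip (597/2541) -> (2541/597): both odd, 597 mod 4 = 1, 2541 mod 4 = 1, so the flip contributes +1; sign now -1
(2541/597): 2541 mod 597 = 153, so (2541/597) = (153/597)
flip (153/597) -> (597/153): both odd, 153 mod 4 = 1, 597 mod 4 = 1, so the flip contributes +1; sign now -1
(597/153): 597 mod 153 = 138, so (597/153) = (138/153)
factor out 2^1: 138 = 2^1·69; with 153 mod 8 = 1, (2/153) = +1; sign now -1; continue with (69/153)
flip (69/153) -> (153/69): both odd, 69 mod 4 = 1, 153 mod 4 = 1, so the flip contributes +1; sign now -1
(153/69): 153 mod 69 = 15, so (153/69) = (15/69)
flip (15/69) -> (69/15): both odd, 15 mod 4 = 3, 69 mod 4 = 1, so the flip contributes +1; sign now -1
(69/15): 69 mod 15 = 9, so (69/15) = (9/15)
flip (9/15) -> (15/9): both odd, 9 mod 4 = 1, 15 mod 4 = 3, so the flip contributes +1; sign now -1
(15/9): 15 mod 9 = 6, so (15/9) = (6/9)
factor out 2^1: 6 = 2^1·3; with 9 mod 8 = 1, (2/9) = +1; sign now -1; continue with (3/9)
flip (3/9) -> (9/3): both odd, 3 mod 4 = 3, 9 mod 4 = 1, so the flip contributes +1; sign now -1
(9/3): 9 mod 3 = 0, so (9/3) = (0/3)
reached (0/3); gcd(a, n) > 1, so (0/3) = 0 and the symbol is 0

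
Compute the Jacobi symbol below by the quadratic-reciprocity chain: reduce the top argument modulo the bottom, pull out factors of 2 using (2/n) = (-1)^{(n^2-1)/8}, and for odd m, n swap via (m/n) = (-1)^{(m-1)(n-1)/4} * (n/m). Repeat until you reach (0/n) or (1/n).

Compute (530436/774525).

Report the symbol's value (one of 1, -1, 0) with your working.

0

530436 = 2^2·132609; (2/774525) = -1 since 774525 mod 8 = 5, so (530436/774525) = (-1)^2·(132609/774525); sign now +1
reciprocity: (132609/774525) = +1·(774525/132609) since 132609 mod 4 = 1, 774525 mod 4 = 1; sign now +1
(774525/132609) = (111480/132609)   [reduce mod 132609]
111480 = 2^3·13935; (2/132609) = +1 since 132609 mod 8 = 1, so (111480/132609) = (+1)^3·(13935/132609); sign now +1
reciprocity: (13935/132609) = +1·(132609/13935) since 13935 mod 4 = 3, 132609 mod 4 = 1; sign now +1
(132609/13935) = (7194/13935)   [reduce mod 13935]
7194 = 2^1·3597; (2/13935) = +1 since 13935 mod 8 = 7, so (7194/13935) = (+1)^1·(3597/13935); sign now +1
reciprocity: (3597/13935) = +1·(13935/3597) since 3597 mod 4 = 1, 13935 mod 4 = 3; sign now +1
(13935/3597) = (3144/3597)   [reduce mod 3597]
3144 = 2^3·393; (2/3597) = -1 since 3597 mod 8 = 5, so (3144/3597) = (-1)^3·(393/3597); sign now -1
reciprocity: (393/3597) = +1·(3597/393) since 393 mod 4 = 1, 3597 mod 4 = 1; sign now -1
(3597/393) = (60/393)   [reduce mod 393]
60 = 2^2·15; (2/393) = +1 since 393 mod 8 = 1, so (60/393) = (+1)^2·(15/393); sign now -1
reciprocity: (15/393) = +1·(393/15) since 15 mod 4 = 3, 393 mod 4 = 1; sign now -1
(393/15) = (3/15)   [reduce mod 15]
reciprocity: (3/15) = -1·(15/3) since 3 mod 4 = 3, 15 mod 4 = 3; sign now +1
(15/3) = (0/3)   [reduce mod 3]
(0/3) = 0   [gcd(a, n) > 1]; final value = 0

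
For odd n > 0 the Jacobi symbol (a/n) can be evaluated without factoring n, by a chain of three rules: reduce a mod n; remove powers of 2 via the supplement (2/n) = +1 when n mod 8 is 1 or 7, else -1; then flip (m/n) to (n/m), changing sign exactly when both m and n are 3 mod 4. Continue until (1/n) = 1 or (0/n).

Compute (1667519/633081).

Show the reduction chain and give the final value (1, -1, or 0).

-1

(1667519/633081): 1667519 mod 633081 = 401357, so (1667519/633081) = (401357/633081)
flip (401357/633081) -> (633081/401357): both odd, 401357 mod 4 = 1, 633081 mod 4 = 1, so the flip contributes +1; sign now +1
(633081/401357): 633081 mod 401357 = 231724, so (633081/401357) = (231724/401357)
factor out 2^2: 231724 = 2^2·57931; with 401357 mod 8 = 5, (2/401357) = -1; sign now +1; continue with (57931/401357)
flip (57931/401357) -> (401357/57931): both odd, 57931 mod 4 = 3, 401357 mod 4 = 1, so the flip contributes +1; sign now +1
(401357/57931): 401357 mod 57931 = 53771, so (401357/57931) = (53771/57931)
flip (53771/57931) -> (57931/53771): both odd, 53771 mod 4 = 3, 57931 mod 4 = 3, so the flip contributes -1; sign now -1
(57931/53771): 57931 mod 53771 = 4160, so (57931/53771) = (4160/53771)
factor out 2^6: 4160 = 2^6·65; with 53771 mod 8 = 3, (2/53771) = -1; sign now -1; continue with (65/53771)
flip (65/53771) -> (53771/65): both odd, 65 mod 4 = 1, 53771 mod 4 = 3, so the flip contributes +1; sign now -1
(53771/65): 53771 mod 65 = 16, so (53771/65) = (16/65)
factor out 2^4: 16 = 2^4·1; with 65 mod 8 = 1, (2/65) = +1; sign now -1; continue with (1/65)
reached (1/65) = 1, so the symbol is -1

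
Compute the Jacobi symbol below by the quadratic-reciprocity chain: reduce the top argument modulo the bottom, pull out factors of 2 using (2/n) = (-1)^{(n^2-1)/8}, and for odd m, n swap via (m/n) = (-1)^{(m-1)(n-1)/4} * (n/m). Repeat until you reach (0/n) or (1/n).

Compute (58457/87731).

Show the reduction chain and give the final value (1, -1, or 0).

reciprocity: (58457/87731) = +1·(87731/58457) since 58457 mod 4 = 1, 87731 mod 4 = 3; sign now +1
(87731/58457) = (29274/58457)   [reduce mod 58457]
29274 = 2^1·14637; (2/58457) = +1 since 58457 mod 8 = 1, so (29274/58457) = (+1)^1·(14637/58457); sign now +1
reciprocity: (14637/58457) = +1·(58457/14637) since 14637 mod 4 = 1, 58457 mod 4 = 1; sign now +1
(58457/14637) = (14546/14637)   [reduce mod 14637]
14546 = 2^1·7273; (2/14637) = -1 since 14637 mod 8 = 5, so (14546/14637) = (-1)^1·(7273/14637); sign now -1
reciprocity: (7273/14637) = +1·(14637/7273) since 7273 mod 4 = 1, 14637 mod 4 = 1; sign now -1
(14637/7273) = (91/7273)   [reduce mod 7273]
reciprocity: (91/7273) = +1·(7273/91) since 91 mod 4 = 3, 7273 mod 4 = 1; sign now -1
(7273/91) = (84/91)   [reduce mod 91]
84 = 2^2·21; (2/91) = -1 since 91 mod 8 = 3, so (84/91) = (-1)^2·(21/91); sign now -1
reciprocity: (21/91) = +1·(91/21) since 21 mod 4 = 1, 91 mod 4 = 3; sign now -1
(91/21) = (7/21)   [reduce mod 21]
reciprocity: (7/21) = +1·(21/7) since 7 mod 4 = 3, 21 mod 4 = 1; sign now -1
(21/7) = (0/7)   [reduce mod 7]
(0/7) = 0   [gcd(a, n) > 1]; final value = 0

0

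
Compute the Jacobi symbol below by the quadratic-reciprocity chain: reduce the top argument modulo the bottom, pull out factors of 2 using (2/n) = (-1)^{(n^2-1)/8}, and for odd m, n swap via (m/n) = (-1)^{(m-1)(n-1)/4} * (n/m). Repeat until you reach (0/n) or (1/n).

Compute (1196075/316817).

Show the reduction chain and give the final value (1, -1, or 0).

(1196075/316817): 1196075 mod 316817 = 245624, so (1196075/316817) = (245624/316817)
factor out 2^3: 245624 = 2^3·30703; with 316817 mod 8 = 1, (2/316817) = +1; sign now +1; continue with (30703/316817)
flip (30703/316817) -> (316817/30703): both odd, 30703 mod 4 = 3, 316817 mod 4 = 1, so the flip contributes +1; sign now +1
(316817/30703): 316817 mod 30703 = 9787, so (316817/30703) = (9787/30703)
flip (9787/30703) -> (30703/9787): both odd, 9787 mod 4 = 3, 30703 mod 4 = 3, so the flip contributes -1; sign now -1
(30703/9787): 30703 mod 9787 = 1342, so (30703/9787) = (1342/9787)
factor out 2^1: 1342 = 2^1·671; with 9787 mod 8 = 3, (2/9787) = -1; sign now +1; continue with (671/9787)
flip (671/9787) -> (9787/671): both odd, 671 mod 4 = 3, 9787 mod 4 = 3, so the flip contributes -1; sign now -1
(9787/671): 9787 mod 671 = 393, so (9787/671) = (393/671)
flip (393/671) -> (671/393): both odd, 393 mod 4 = 1, 671 mod 4 = 3, so the flip contributes +1; sign now -1
(671/393): 671 mod 393 = 278, so (671/393) = (278/393)
factor out 2^1: 278 = 2^1·139; with 393 mod 8 = 1, (2/393) = +1; sign now -1; continue with (139/393)
flip (139/393) -> (393/139): both odd, 139 mod 4 = 3, 393 mod 4 = 1, so the flip contributes +1; sign now -1
(393/139): 393 mod 139 = 115, so (393/139) = (115/139)
flip (115/139) -> (139/115): both odd, 115 mod 4 = 3, 139 mod 4 = 3, so the flip contributes -1; sign now +1
(139/115): 139 mod 115 = 24, so (139/115) = (24/115)
factor out 2^3: 24 = 2^3·3; with 115 mod 8 = 3, (2/115) = -1; sign now -1; continue with (3/115)
flip (3/115) -> (115/3): both odd, 3 mod 4 = 3, 115 mod 4 = 3, so the flip contributes -1; sign now +1
(115/3): 115 mod 3 = 1, so (115/3) = (1/3)
reached (1/3) = 1, so the symbol is +1

1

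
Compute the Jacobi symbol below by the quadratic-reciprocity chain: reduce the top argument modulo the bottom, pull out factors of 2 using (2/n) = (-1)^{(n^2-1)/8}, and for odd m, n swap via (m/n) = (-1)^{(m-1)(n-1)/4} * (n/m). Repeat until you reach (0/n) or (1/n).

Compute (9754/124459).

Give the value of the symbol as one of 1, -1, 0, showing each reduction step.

9754 = 2^1·4877; (2/124459) = -1 since 124459 mod 8 = 3, so (9754/124459) = (-1)^1·(4877/124459); sign now -1
reciprocity: (4877/124459) = +1·(124459/4877) since 4877 mod 4 = 1, 124459 mod 4 = 3; sign now -1
(124459/4877) = (2534/4877)   [reduce mod 4877]
2534 = 2^1·1267; (2/4877) = -1 since 4877 mod 8 = 5, so (2534/4877) = (-1)^1·(1267/4877); sign now +1
reciprocity: (1267/4877) = +1·(4877/1267) since 1267 mod 4 = 3, 4877 mod 4 = 1; sign now +1
(4877/1267) = (1076/1267)   [reduce mod 1267]
1076 = 2^2·269; (2/1267) = -1 since 1267 mod 8 = 3, so (1076/1267) = (-1)^2·(269/1267); sign now +1
reciprocity: (269/1267) = +1·(1267/269) since 269 mod 4 = 1, 1267 mod 4 = 3; sign now +1
(1267/269) = (191/269)   [reduce mod 269]
reciprocity: (191/269) = +1·(269/191) since 191 mod 4 = 3, 269 mod 4 = 1; sign now +1
(269/191) = (78/191)   [reduce mod 191]
78 = 2^1·39; (2/191) = +1 since 191 mod 8 = 7, so (78/191) = (+1)^1·(39/191); sign now +1
reciprocity: (39/191) = -1·(191/39) since 39 mod 4 = 3, 191 mod 4 = 3; sign now -1
(191/39) = (35/39)   [reduce mod 39]
reciprocity: (35/39) = -1·(39/35) since 35 mod 4 = 3, 39 mod 4 = 3; sign now +1
(39/35) = (4/35)   [reduce mod 35]
4 = 2^2·1; (2/35) = -1 since 35 mod 8 = 3, so (4/35) = (-1)^2·(1/35); sign now +1
(1/35) = 1; final value = sign = +1

1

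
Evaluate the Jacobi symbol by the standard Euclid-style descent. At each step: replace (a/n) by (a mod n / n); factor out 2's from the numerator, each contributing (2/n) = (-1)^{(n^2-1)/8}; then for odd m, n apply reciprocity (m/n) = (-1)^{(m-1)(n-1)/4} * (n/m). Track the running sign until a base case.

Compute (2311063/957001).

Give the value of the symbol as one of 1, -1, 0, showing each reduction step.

1

(2311063/957001) = (397061/957001)   [reduce mod 957001]
reciprocity: (397061/957001) = +1·(957001/397061) since 397061 mod 4 = 1, 957001 mod 4 = 1; sign now +1
(957001/397061) = (162879/397061)   [reduce mod 397061]
reciprocity: (162879/397061) = +1·(397061/162879) since 162879 mod 4 = 3, 397061 mod 4 = 1; sign now +1
(397061/162879) = (71303/162879)   [reduce mod 162879]
reciprocity: (71303/162879) = -1·(162879/71303) since 71303 mod 4 = 3, 162879 mod 4 = 3; sign now -1
(162879/71303) = (20273/71303)   [reduce mod 71303]
reciprocity: (20273/71303) = +1·(71303/20273) since 20273 mod 4 = 1, 71303 mod 4 = 3; sign now -1
(71303/20273) = (10484/20273)   [reduce mod 20273]
10484 = 2^2·2621; (2/20273) = +1 since 20273 mod 8 = 1, so (10484/20273) = (+1)^2·(2621/20273); sign now -1
reciprocity: (2621/20273) = +1·(20273/2621) since 2621 mod 4 = 1, 20273 mod 4 = 1; sign now -1
(20273/2621) = (1926/2621)   [reduce mod 2621]
1926 = 2^1·963; (2/2621) = -1 since 2621 mod 8 = 5, so (1926/2621) = (-1)^1·(963/2621); sign now +1
reciprocity: (963/2621) = +1·(2621/963) since 963 mod 4 = 3, 2621 mod 4 = 1; sign now +1
(2621/963) = (695/963)   [reduce mod 963]
reciprocity: (695/963) = -1·(963/695) since 695 mod 4 = 3, 963 mod 4 = 3; sign now -1
(963/695) = (268/695)   [reduce mod 695]
268 = 2^2·67; (2/695) = +1 since 695 mod 8 = 7, so (268/695) = (+1)^2·(67/695); sign now -1
reciprocity: (67/695) = -1·(695/67) since 67 mod 4 = 3, 695 mod 4 = 3; sign now +1
(695/67) = (25/67)   [reduce mod 67]
reciprocity: (25/67) = +1·(67/25) since 25 mod 4 = 1, 67 mod 4 = 3; sign now +1
(67/25) = (17/25)   [reduce mod 25]
reciprocity: (17/25) = +1·(25/17) since 17 mod 4 = 1, 25 mod 4 = 1; sign now +1
(25/17) = (8/17)   [reduce mod 17]
8 = 2^3·1; (2/17) = +1 since 17 mod 8 = 1, so (8/17) = (+1)^3·(1/17); sign now +1
(1/17) = 1; final value = sign = +1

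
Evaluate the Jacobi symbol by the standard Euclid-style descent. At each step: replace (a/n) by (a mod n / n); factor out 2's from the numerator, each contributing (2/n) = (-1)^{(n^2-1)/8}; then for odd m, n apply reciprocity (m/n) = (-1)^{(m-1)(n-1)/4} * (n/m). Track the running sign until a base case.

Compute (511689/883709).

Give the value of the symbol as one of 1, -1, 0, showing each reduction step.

0

flip (511689/883709) -> (883709/511689): both odd, 511689 mod 4 = 1, 883709 mod 4 = 1, so the flip contributes +1; sign now +1
(883709/511689): 883709 mod 511689 = 372020, so (883709/511689) = (372020/511689)
factor out 2^2: 372020 = 2^2·93005; with 511689 mod 8 = 1, (2/511689) = +1; sign now +1; continue with (93005/511689)
flip (93005/511689) -> (511689/93005): both odd, 93005 mod 4 = 1, 511689 mod 4 = 1, so the flip contributes +1; sign now +1
(511689/93005): 511689 mod 93005 = 46664, so (511689/93005) = (46664/93005)
factor out 2^3: 46664 = 2^3·5833; with 93005 mod 8 = 5, (2/93005) = -1; sign now -1; continue with (5833/93005)
flip (5833/93005) -> (93005/5833): both odd, 5833 mod 4 = 1, 93005 mod 4 = 1, so the flip contributes +1; sign now -1
(93005/5833): 93005 mod 5833 = 5510, so (93005/5833) = (5510/5833)
factor out 2^1: 5510 = 2^1·2755; with 5833 mod 8 = 1, (2/5833) = +1; sign now -1; continue with (2755/5833)
flip (2755/5833) -> (5833/2755): both odd, 2755 mod 4 = 3, 5833 mod 4 = 1, so the flip contributes +1; sign now -1
(5833/2755): 5833 mod 2755 = 323, so (5833/2755) = (323/2755)
flip (323/2755) -> (2755/323): both odd, 323 mod 4 = 3, 2755 mod 4 = 3, so the flip contributes -1; sign now +1
(2755/323): 2755 mod 323 = 171, so (2755/323) = (171/323)
flip (171/323) -> (323/171): both odd, 171 mod 4 = 3, 323 mod 4 = 3, so the flip contributes -1; sign now -1
(323/171): 323 mod 171 = 152, so (323/171) = (152/171)
factor out 2^3: 152 = 2^3·19; with 171 mod 8 = 3, (2/171) = -1; sign now +1; continue with (19/171)
flip (19/171) -> (171/19): both odd, 19 mod 4 = 3, 171 mod 4 = 3, so the flip contributes -1; sign now -1
(171/19): 171 mod 19 = 0, so (171/19) = (0/19)
reached (0/19); gcd(a, n) > 1, so (0/19) = 0 and the symbol is 0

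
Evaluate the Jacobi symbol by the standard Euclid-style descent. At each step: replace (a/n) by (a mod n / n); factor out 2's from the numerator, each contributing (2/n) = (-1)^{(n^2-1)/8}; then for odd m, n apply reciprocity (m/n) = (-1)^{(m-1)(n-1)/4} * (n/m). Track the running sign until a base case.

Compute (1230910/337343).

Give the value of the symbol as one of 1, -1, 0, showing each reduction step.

(1230910/337343): 1230910 mod 337343 = 218881, so (1230910/337343) = (218881/337343)
flip (218881/337343) -> (337343/218881): both odd, 218881 mod 4 = 1, 337343 mod 4 = 3, so the flip contributes +1; sign now +1
(337343/218881): 337343 mod 218881 = 118462, so (337343/218881) = (118462/218881)
factor out 2^1: 118462 = 2^1·59231; with 218881 mod 8 = 1, (2/218881) = +1; sign now +1; continue with (59231/218881)
flip (59231/218881) -> (218881/59231): both odd, 59231 mod 4 = 3, 218881 mod 4 = 1, so the flip contributes +1; sign now +1
(218881/59231): 218881 mod 59231 = 41188, so (218881/59231) = (41188/59231)
factor out 2^2: 41188 = 2^2·10297; with 59231 mod 8 = 7, (2/59231) = +1; sign now +1; continue with (10297/59231)
flip (10297/59231) -> (59231/10297): both odd, 10297 mod 4 = 1, 59231 mod 4 = 3, so the flip contributes +1; sign now +1
(59231/10297): 59231 mod 10297 = 7746, so (59231/10297) = (7746/10297)
factor out 2^1: 7746 = 2^1·3873; with 10297 mod 8 = 1, (2/10297) = +1; sign now +1; continue with (3873/10297)
flip (3873/10297) -> (10297/3873): both odd, 3873 mod 4 = 1, 10297 mod 4 = 1, so the flip contributes +1; sign now +1
(10297/3873): 10297 mod 3873 = 2551, so (10297/3873) = (2551/3873)
flip (2551/3873) -> (3873/2551): both odd, 2551 mod 4 = 3, 3873 mod 4 = 1, so the flip contributes +1; sign now +1
(3873/2551): 3873 mod 2551 = 1322, so (3873/2551) = (1322/2551)
factor out 2^1: 1322 = 2^1·661; with 2551 mod 8 = 7, (2/2551) = +1; sign now +1; continue with (661/2551)
flip (661/2551) -> (2551/661): both odd, 661 mod 4 = 1, 2551 mod 4 = 3, so the flip contributes +1; sign now +1
(2551/661): 2551 mod 661 = 568, so (2551/661) = (568/661)
factor out 2^3: 568 = 2^3·71; with 661 mod 8 = 5, (2/661) = -1; sign now -1; continue with (71/661)
flip (71/661) -> (661/71): both odd, 71 mod 4 = 3, 661 mod 4 = 1, so the flip contributes +1; sign now -1
(661/71): 661 mod 71 = 22, so (661/71) = (22/71)
factor out 2^1: 22 = 2^1·11; with 71 mod 8 = 7, (2/71) = +1; sign now -1; continue with (11/71)
flip (11/71) -> (71/11): both odd, 11 mod 4 = 3, 71 mod 4 = 3, so the flip contributes -1; sign now +1
(71/11): 71 mod 11 = 5, so (71/11) = (5/11)
flip (5/11) -> (11/5): both odd, 5 mod 4 = 1, 11 mod 4 = 3, so the flip contributes +1; sign now +1
(11/5): 11 mod 5 = 1, so (11/5) = (1/5)
reached (1/5) = 1, so the symbol is +1

1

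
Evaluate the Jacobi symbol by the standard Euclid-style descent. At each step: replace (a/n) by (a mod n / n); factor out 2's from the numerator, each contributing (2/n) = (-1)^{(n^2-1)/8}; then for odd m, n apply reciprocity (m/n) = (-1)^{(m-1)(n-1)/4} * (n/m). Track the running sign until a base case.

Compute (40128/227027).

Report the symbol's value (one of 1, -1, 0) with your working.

-1

40128 = 2^6·627; (2/227027) = -1 since 227027 mod 8 = 3, so (40128/227027) = (-1)^6·(627/227027); sign now +1
reciprocity: (627/227027) = -1·(227027/627) since 627 mod 4 = 3, 227027 mod 4 = 3; sign now -1
(227027/627) = (53/627)   [reduce mod 627]
reciprocity: (53/627) = +1·(627/53) since 53 mod 4 = 1, 627 mod 4 = 3; sign now -1
(627/53) = (44/53)   [reduce mod 53]
44 = 2^2·11; (2/53) = -1 since 53 mod 8 = 5, so (44/53) = (-1)^2·(11/53); sign now -1
reciprocity: (11/53) = +1·(53/11) since 11 mod 4 = 3, 53 mod 4 = 1; sign now -1
(53/11) = (9/11)   [reduce mod 11]
reciprocity: (9/11) = +1·(11/9) since 9 mod 4 = 1, 11 mod 4 = 3; sign now -1
(11/9) = (2/9)   [reduce mod 9]
2 = 2^1·1; (2/9) = +1 since 9 mod 8 = 1, so (2/9) = (+1)^1·(1/9); sign now -1
(1/9) = 1; final value = sign = -1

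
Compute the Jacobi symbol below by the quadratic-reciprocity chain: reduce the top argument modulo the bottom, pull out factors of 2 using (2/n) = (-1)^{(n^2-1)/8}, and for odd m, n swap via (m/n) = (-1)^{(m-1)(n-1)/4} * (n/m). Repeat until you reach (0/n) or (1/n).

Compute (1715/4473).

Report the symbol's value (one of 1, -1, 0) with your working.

0

flip (1715/4473) -> (4473/1715): both odd, 1715 mod 4 = 3, 4473 mod 4 = 1, so the flip contributes +1; sign now +1
(4473/1715): 4473 mod 1715 = 1043, so (4473/1715) = (1043/1715)
flip (1043/1715) -> (1715/1043): both odd, 1043 mod 4 = 3, 1715 mod 4 = 3, so the flip contributes -1; sign now -1
(1715/1043): 1715 mod 1043 = 672, so (1715/1043) = (672/1043)
factor out 2^5: 672 = 2^5·21; with 1043 mod 8 = 3, (2/1043) = -1; sign now +1; continue with (21/1043)
flip (21/1043) -> (1043/21): both odd, 21 mod 4 = 1, 1043 mod 4 = 3, so the flip contributes +1; sign now +1
(1043/21): 1043 mod 21 = 14, so (1043/21) = (14/21)
factor out 2^1: 14 = 2^1·7; with 21 mod 8 = 5, (2/21) = -1; sign now -1; continue with (7/21)
flip (7/21) -> (21/7): both odd, 7 mod 4 = 3, 21 mod 4 = 1, so the flip contributes +1; sign now -1
(21/7): 21 mod 7 = 0, so (21/7) = (0/7)
reached (0/7); gcd(a, n) > 1, so (0/7) = 0 and the symbol is 0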